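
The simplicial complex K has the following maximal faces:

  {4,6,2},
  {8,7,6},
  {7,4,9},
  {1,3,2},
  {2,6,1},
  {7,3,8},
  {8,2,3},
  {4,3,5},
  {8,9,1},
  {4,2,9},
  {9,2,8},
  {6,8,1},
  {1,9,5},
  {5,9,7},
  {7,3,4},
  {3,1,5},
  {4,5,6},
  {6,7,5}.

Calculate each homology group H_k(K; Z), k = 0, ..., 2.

H_0 = Z,  H_1 = Z ⊕ Z/2,  H_2 = 0.

We work with the vertex ordering 1 < 2 < 3 < 4 < 5 < 6 < 7 < 8 < 9. The simplices of K, each written with vertices in increasing order, are:

  0-simplices (9): [1], [2], [3], [4], [5], [6], [7], [8], [9]
  1-simplices (27): (27 of them)
  2-simplices (18): [1,2,3], [1,2,6], [1,3,5], [1,5,9], [1,6,8], [1,8,9], [2,3,8], [2,4,6], [2,4,9], [2,8,9], [3,4,5], [3,4,7], [3,7,8], [4,5,6], [4,7,9], [5,6,7], [5,7,9], [6,7,8]

so the chain groups are C_0 ≅ Z^9, C_1 ≅ Z^27, C_2 ≅ Z^18.

Boundary ∂_1: C_1 → C_0 sends each edge [p,q] (with p < q) to q − p. For instance
  ∂[2,6] = [6] − [2].
The resulting 9×27 matrix has rank 8, and its Smith normal form has invariant factors (1,1,1,1,1,1,1,1).

∂_2: C_2 → C_1 sends each 2-simplex [p,q,r] to [q,r] − [p,r] + [p,q]. For instance
  ∂[1,3,5] = [3,5] − [1,5] + [1,3],
  ∂[3,4,7] = [4,7] − [3,7] + [3,4].
The resulting 27×18 matrix has rank 18, and its Smith normal form has invariant factors (1,1,1,1,1,1,1,1,1,1,1,1,1,1,1,1,1,2).

Reading off H_k = ker ∂_k / im ∂_{k+1}:

  H_0: rank C_0 − rank ∂_1 = 9 − 8 = 1, and the invariant factors of ∂_1 are all 1, so H_0 ≅ Z.
  H_1: rank ker ∂_1 − rank ∂_2 = (27 − 8) − 18 = 1, and ∂_2 has invariant factor 2 > 1, so H_1 ≅ Z ⊕ Z/2.
  H_2: rank ker ∂_2 − rank ∂_3 = (18 − 18) − 0 = 0, and there is no ∂_3, so H_2 ≅ 0.

As a check, the Euler characteristic is 9 − 27 + 18 = 0, which agrees with 1 − 1 + 0 = 0.
(K is a triangulation of the Klein bottle.)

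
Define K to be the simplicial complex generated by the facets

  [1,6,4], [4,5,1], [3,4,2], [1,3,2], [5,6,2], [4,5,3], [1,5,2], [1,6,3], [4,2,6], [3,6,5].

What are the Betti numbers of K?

Fix the vertex order 1 < 2 < 3 < 4 < 5 < 6 and write every simplex with vertices in increasing order. Then dim K = 2 and the simplices of K are:

  0-simplices (6): [1], [2], [3], [4], [5], [6]
  1-simplices (15): [1,2], [1,3], [1,4], [1,5], [1,6], [2,3], [2,4], [2,5], [2,6], [3,4], [3,5], [3,6], [4,5], [4,6], [5,6]
  2-simplices (10): [1,2,3], [1,2,5], [1,3,6], [1,4,5], [1,4,6], [2,3,4], [2,4,6], [2,5,6], [3,4,5], [3,5,6]

so the chain groups are C_0 ≅ Z^6, C_1 ≅ Z^15, C_2 ≅ Z^10.

∂_1: C_1 → C_0 is given by ∂[p,q] = [q] − [p].
The 6×15 boundary matrix has rank 5 and Smith normal form diag(1,1,1,1,1).

The boundary map ∂_2: C_2 → C_1 acts by ∂[p,q,r] = [q,r] − [p,r] + [p,q]. For instance
  ∂[3,4,5] = [4,5] − [3,5] + [3,4],
  ∂[1,4,5] = [4,5] − [1,5] + [1,4].
This gives a 15×10 integer matrix of rank 10; reducing to Smith normal form yields diagonal entries (1,1,1,1,1,1,1,1,1,2).

Reading off H_k = ker ∂_k / im ∂_{k+1}:

  H_0: rank C_0 − rank ∂_1 = 6 − 5 = 1, and the invariant factors of ∂_1 are all 1, so H_0 ≅ Z.
  H_1: rank ker ∂_1 − rank ∂_2 = (15 − 5) − 10 = 0, and ∂_2 has invariant factor 2 > 1, so H_1 ≅ Z/2.
  H_2: rank ker ∂_2 − rank ∂_3 = (10 − 10) − 0 = 0, and there is no ∂_3, so H_2 ≅ 0.

Hence the Betti numbers are b_0 = 1, b_1 = 0, b_2 = 0.

b_0 = 1, b_1 = 0, b_2 = 0.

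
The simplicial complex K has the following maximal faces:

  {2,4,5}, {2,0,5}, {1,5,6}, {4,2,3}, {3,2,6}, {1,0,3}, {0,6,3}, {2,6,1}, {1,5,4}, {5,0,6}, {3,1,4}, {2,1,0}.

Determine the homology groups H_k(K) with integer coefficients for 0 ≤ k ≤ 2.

H_0 ≅ Z,  H_1 ≅ Z/2,  H_2 = 0.

Fix the vertex order 0 < 1 < 2 < 3 < 4 < 5 < 6 and write every simplex with vertices in increasing order. Then dim K = 2 and the simplices of K are:

  0-simplices (7): [0], [1], [2], [3], [4], [5], [6]
  1-simplices (18): [0,1], [0,2], [0,3], [0,5], [0,6], [1,2], [1,3], [1,4], [1,5], [1,6], [2,3], [2,4], [2,5], [2,6], [3,4], [3,6], [4,5], [5,6]
  2-simplices (12): [0,1,2], [0,1,3], [0,2,5], [0,3,6], [0,5,6], [1,2,6], [1,3,4], [1,4,5], [1,5,6], [2,3,4], [2,3,6], [2,4,5]

giving chain groups C_0 ≅ Z^7, C_1 ≅ Z^18, C_2 ≅ Z^12.

Boundary ∂_1: C_1 → C_0 maps an edge to its endpoints' difference, ∂[p,q] = q − p. For instance
  ∂[2,4] = [4] − [2].
As a 7×18 matrix over Z this has rank 6, with invariant factors (1,1,1,1,1,1).

∂_2: C_2 → C_1 maps a triangle to the signed sum of its edges. For instance
  ∂[0,3,6] = [3,6] − [0,6] + [0,3],
  ∂[0,2,5] = [2,5] − [0,5] + [0,2].
The 18×12 boundary matrix has rank 12 and Smith normal form diag(1,1,1,1,1,1,1,1,1,1,1,2).

Reading off H_k = ker ∂_k / im ∂_{k+1}:

  H_0: rank C_0 − rank ∂_1 = 7 − 6 = 1, and the invariant factors of ∂_1 are all 1, so H_0 ≅ Z.
  H_1: rank ker ∂_1 − rank ∂_2 = (18 − 6) − 12 = 0, and ∂_2 has invariant factor 2 > 1, so H_1 ≅ Z/2.
  H_2: rank ker ∂_2 − rank ∂_3 = (12 − 12) − 0 = 0, and there is no ∂_3, so H_2 ≅ 0.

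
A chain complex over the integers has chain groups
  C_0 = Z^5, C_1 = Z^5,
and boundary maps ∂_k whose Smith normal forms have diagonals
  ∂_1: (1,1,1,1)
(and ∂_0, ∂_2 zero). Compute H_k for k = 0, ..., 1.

H_0 = Z,  H_1 = Z.

H_0: b_0 = 5 − 0 − 4 = 1; torsion from ∂_1 factors > 1: none. So H_0 = Z.
H_1: b_1 = 5 − 4 − 0 = 1; torsion from ∂_2 factors > 1: none. So H_1 = Z.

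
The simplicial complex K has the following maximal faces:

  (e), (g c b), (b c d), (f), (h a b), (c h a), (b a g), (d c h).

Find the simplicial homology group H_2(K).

Order the vertices as a < b < c < d < e < f < g < h. Listing each simplex with vertices in this order, K has dimension 2 with simplices:

  0-simplices (8): a, b, c, d, e, f, g, h
  1-simplices (12): ab, ac, ag, ah, bc, bd, bg, bh, cd, cg, ch, dh
  2-simplices (6): abg, abh, ach, bcd, bcg, cdh

so the chain groups are C_0 ≅ Z^8, C_1 ≅ Z^12, C_2 ≅ Z^6.

Boundary ∂_1: C_1 → C_0 maps an edge to its endpoints' difference, ∂[p,q] = q − p.
As a 8×12 matrix over Z this has rank 5, with invariant factors (1,1,1,1,1).

∂_2: C_2 → C_1 sends each 2-simplex [p,q,r] to [q,r] − [p,r] + [p,q]. For instance
  ∂ach = ch − ah + ac,
  ∂abg = bg − ag + ab.
As a 12×6 matrix over Z this has rank 6, with invariant factors (1,1,1,1,1,1).

Reading off H_k = ker ∂_k / im ∂_{k+1}:

  H_2: rank ker ∂_2 − rank ∂_3 = (6 − 6) − 0 = 0, and there is no ∂_3, so H_2 = 0.

H_2 ≅ 0.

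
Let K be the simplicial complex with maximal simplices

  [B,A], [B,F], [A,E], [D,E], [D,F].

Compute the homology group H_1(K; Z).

H_1 ≅ Z.

Take the total order A < B < D < E < F on the vertex set. Then K (dimension 1) consists of the simplices:

  0-simplices (5): A, B, D, E, F
  1-simplices (5): AB, AE, BF, DE, DF

giving chain groups C_0 ≅ Z^5, C_1 ≅ Z^5.

The boundary map ∂_1: C_1 → C_0 sends each edge [p,q] (with p < q) to q − p.
As a 5×5 matrix over Z this has rank 4, with invariant factors (1,1,1,1).

From H_k ≅ ker(∂_k) / im(∂_{k+1}) we obtain:

  H_1: rank ker ∂_1 − rank ∂_2 = (5 − 4) − 0 = 1, and there is no ∂_2, so H_1 ≅ Z.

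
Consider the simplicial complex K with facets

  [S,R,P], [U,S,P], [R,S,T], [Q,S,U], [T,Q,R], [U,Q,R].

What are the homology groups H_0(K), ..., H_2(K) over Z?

Fix the vertex order P < Q < R < S < T < U and write every simplex with vertices in increasing order. Then dim K = 2 and the simplices of K are:

  0-simplices (6): P, Q, R, S, T, U
  1-simplices (12): PR, PS, PU, QR, QS, QT, QU, RS, RT, RU, ST, SU
  2-simplices (6): PRS, PSU, QRT, QRU, QSU, RST

giving chain groups C_0 ≅ Z^6, C_1 ≅ Z^12, C_2 ≅ Z^6.

∂_1: C_1 → C_0 maps an edge to its endpoints' difference, ∂[p,q] = q − p. For instance
  ∂PS = S − P.
This gives a 6×12 integer matrix of rank 5; reducing to Smith normal form yields diagonal entries (1,1,1,1,1).

∂_2: C_2 → C_1 maps a triangle to the signed sum of its edges. For instance
  ∂QRU = RU − QU + QR,
  ∂QSU = SU − QU + QS.
The 12×6 boundary matrix has rank 6 and Smith normal form diag(1,1,1,1,1,1).

Reading off H_k = ker ∂_k / im ∂_{k+1}:

  H_0: rank C_0 − rank ∂_1 = 6 − 5 = 1, and the invariant factors of ∂_1 are all 1, so H_0 = Z.
  H_1: rank ker ∂_1 − rank ∂_2 = (12 − 5) − 6 = 1, and the invariant factors of ∂_2 are all 1, so H_1 = Z.
  H_2: rank ker ∂_2 − rank ∂_3 = (6 − 6) − 0 = 0, and there is no ∂_3, so H_2 = 0.

As a check, the Euler characteristic is 6 − 12 + 6 = 0, which agrees with 1 − 1 + 0 = 0.

H_0 = Z,  H_1 = Z,  H_2 = 0.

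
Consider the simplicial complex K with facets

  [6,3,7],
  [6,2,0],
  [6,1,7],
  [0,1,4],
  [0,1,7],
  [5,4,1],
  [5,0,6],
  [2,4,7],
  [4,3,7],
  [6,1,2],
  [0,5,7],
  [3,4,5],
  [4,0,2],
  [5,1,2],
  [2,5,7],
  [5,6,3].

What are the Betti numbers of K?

b_0 = 1, b_1 = 2, b_2 = 1.

Order the vertices as 0 < 1 < 2 < 3 < 4 < 5 < 6 < 7. Listing each simplex with vertices in this order, K has dimension 2 with simplices:

  0-simplices (8): [0], [1], [2], [3], [4], [5], [6], [7]
  1-simplices (24): (24 of them)
  2-simplices (16): [0,1,4], [0,1,7], [0,2,4], [0,2,6], [0,5,6], [0,5,7], [1,2,5], [1,2,6], [1,4,5], [1,6,7], [2,4,7], [2,5,7], [3,4,5], [3,4,7], [3,5,6], [3,6,7]

so the chain groups are C_0 ≅ Z^8, C_1 ≅ Z^24, C_2 ≅ Z^16.

Boundary ∂_1: C_1 → C_0 sends each edge [p,q] (with p < q) to q − p. For instance
  ∂[5,7] = [7] − [5].
This gives a 8×24 integer matrix of rank 7; reducing to Smith normal form yields diagonal entries (1,1,1,1,1,1,1).

The boundary map ∂_2: C_2 → C_1 acts by ∂[p,q,r] = [q,r] − [p,r] + [p,q]. For instance
  ∂[1,4,5] = [4,5] − [1,5] + [1,4],
  ∂[3,6,7] = [6,7] − [3,7] + [3,6].
The resulting 24×16 matrix has rank 15, and its Smith normal form has invariant factors (1,1,1,1,1,1,1,1,1,1,1,1,1,1,1).

Computing H_k = (kernel of ∂_k) / (image of ∂_{k+1}):

  H_0: rank C_0 − rank ∂_1 = 8 − 7 = 1, and the invariant factors of ∂_1 are all 1, so H_0 ≅ Z.
  H_1: rank ker ∂_1 − rank ∂_2 = (24 − 7) − 15 = 2, and the invariant factors of ∂_2 are all 1, so H_1 ≅ Z^2.
  H_2: rank ker ∂_2 − rank ∂_3 = (16 − 15) − 0 = 1, and there is no ∂_3, so H_2 ≅ Z.

(K is a triangulation of the torus T^2.)

Hence the Betti numbers are b_0 = 1, b_1 = 2, b_2 = 1.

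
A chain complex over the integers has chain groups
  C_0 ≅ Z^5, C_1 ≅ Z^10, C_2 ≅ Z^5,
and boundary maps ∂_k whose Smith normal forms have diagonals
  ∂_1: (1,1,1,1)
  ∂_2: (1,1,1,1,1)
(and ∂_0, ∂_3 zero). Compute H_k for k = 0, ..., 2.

H_0: b_0 = 5 − 0 − 4 = 1; torsion from ∂_1 factors > 1: none. So H_0 ≅ Z.
H_1: b_1 = 10 − 4 − 5 = 1; torsion from ∂_2 factors > 1: none. So H_1 ≅ Z.
H_2: b_2 = 5 − 5 − 0 = 0; torsion from ∂_3 factors > 1: none. So H_2 ≅ 0.

H_0 ≅ Z,  H_1 ≅ Z,  H_2 = 0.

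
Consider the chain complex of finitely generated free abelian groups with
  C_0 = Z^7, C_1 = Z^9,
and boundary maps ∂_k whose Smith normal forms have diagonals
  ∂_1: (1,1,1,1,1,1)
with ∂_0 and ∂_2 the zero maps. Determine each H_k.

H_0: b_0 = 7 − 0 − 6 = 1; torsion from ∂_1 factors > 1: none. So H_0 = Z.
H_1: b_1 = 9 − 6 − 0 = 3; torsion from ∂_2 factors > 1: none. So H_1 = Z^3.

H_0 = Z,  H_1 = Z^3.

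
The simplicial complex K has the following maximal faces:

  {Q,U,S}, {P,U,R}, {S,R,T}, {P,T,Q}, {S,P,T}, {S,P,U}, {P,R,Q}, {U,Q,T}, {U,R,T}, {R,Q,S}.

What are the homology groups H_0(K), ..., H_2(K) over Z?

H_0 ≅ Z,  H_1 ≅ Z/2Z,  H_2 = 0.

Take the total order P < Q < R < S < T < U on the vertex set. Then K (dimension 2) consists of the simplices:

  0-simplices (6): P, Q, R, S, T, U
  1-simplices (15): PQ, PR, PS, PT, PU, QR, QS, QT, QU, RS, RT, RU, ST, SU, TU
  2-simplices (10): PQR, PQT, PRU, PST, PSU, QRS, QSU, QTU, RST, RTU

Hence C_0 ≅ Z^6, C_1 ≅ Z^15, C_2 ≅ Z^10.

Boundary ∂_1: C_1 → C_0 maps an edge to its endpoints' difference, ∂[p,q] = q − p. For instance
  ∂QU = U − Q.
The 6×15 boundary matrix has rank 5 and Smith normal form diag(1,1,1,1,1).

The boundary map ∂_2: C_2 → C_1 acts by ∂[p,q,r] = [q,r] − [p,r] + [p,q]. For instance
  ∂PST = ST − PT + PS,
  ∂PSU = SU − PU + PS.
As a 15×10 matrix over Z this has rank 10, with invariant factors (1,1,1,1,1,1,1,1,1,2).

From H_k ≅ ker(∂_k) / im(∂_{k+1}) we obtain:

  H_0: rank C_0 − rank ∂_1 = 6 − 5 = 1, and the invariant factors of ∂_1 are all 1, so H_0 = Z.
  H_1: rank ker ∂_1 − rank ∂_2 = (15 − 5) − 10 = 0, and ∂_2 has invariant factor 2 > 1, so H_1 = Z/2Z.
  H_2: rank ker ∂_2 − rank ∂_3 = (10 − 10) − 0 = 0, and there is no ∂_3, so H_2 = 0.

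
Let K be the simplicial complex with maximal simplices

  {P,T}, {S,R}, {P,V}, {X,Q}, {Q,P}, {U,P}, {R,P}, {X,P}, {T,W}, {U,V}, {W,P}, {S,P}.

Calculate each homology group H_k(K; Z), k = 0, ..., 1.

We work with the vertex ordering P < Q < R < S < T < U < V < W < X. The simplices of K, each written with vertices in increasing order, are:

  0-simplices (9): P, Q, R, S, T, U, V, W, X
  1-simplices (12): PQ, PR, PS, PT, PU, PV, PW, PX, QX, RS, TW, UV

giving chain groups C_0 ≅ Z^9, C_1 ≅ Z^12.

The boundary map ∂_1: C_1 → C_0 is given by ∂[p,q] = [q] − [p].
The resulting 9×12 matrix has rank 8, and its Smith normal form has invariant factors (1,1,1,1,1,1,1,1).

Reading off H_k = ker ∂_k / im ∂_{k+1}:

  H_0: rank C_0 − rank ∂_1 = 9 − 8 = 1, and the invariant factors of ∂_1 are all 1, so H_0 ≅ Z.
  H_1: rank ker ∂_1 − rank ∂_2 = (12 − 8) − 0 = 4, and there is no ∂_2, so H_1 ≅ Z^4.

As a check, the Euler characteristic is 9 − 12 = -3, which agrees with 1 − 4 = -3.

H_0 = Z,  H_1 = Z^4.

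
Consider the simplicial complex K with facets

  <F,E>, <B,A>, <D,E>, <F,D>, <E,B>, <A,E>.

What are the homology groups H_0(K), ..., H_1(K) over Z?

Order the vertices as A < B < D < E < F. Listing each simplex with vertices in this order, K has dimension 1 with simplices:

  0-simplices (5): A, B, D, E, F
  1-simplices (6): AB, AE, BE, DE, DF, EF

so the chain groups are C_0 ≅ Z^5, C_1 ≅ Z^6.

∂_1: C_1 → C_0 sends each edge [p,q] (with p < q) to q − p. For instance
  ∂DE = E − D.
As a 5×6 matrix over Z this has rank 4, with invariant factors (1,1,1,1).

From H_k ≅ ker(∂_k) / im(∂_{k+1}) we obtain:

  H_0: rank C_0 − rank ∂_1 = 5 − 4 = 1, and the invariant factors of ∂_1 are all 1, so H_0 ≅ Z.
  H_1: rank ker ∂_1 − rank ∂_2 = (6 − 4) − 0 = 2, and there is no ∂_2, so H_1 ≅ Z^2.

As a check, the Euler characteristic is 5 − 6 = -1, which agrees with 1 − 2 = -1.

H_0 = Z,  H_1 = Z^2.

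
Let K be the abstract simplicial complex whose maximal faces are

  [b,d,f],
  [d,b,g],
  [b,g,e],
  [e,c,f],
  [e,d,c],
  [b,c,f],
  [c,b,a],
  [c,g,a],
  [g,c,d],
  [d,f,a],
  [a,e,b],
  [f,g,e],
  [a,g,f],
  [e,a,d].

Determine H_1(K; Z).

H_1 = Z^2.

K has 7 vertices, 21 edges, 14 triangles.
rank ∂_1 = 6, rank ∂_2 = 13 ⇒ b_1 = 21 − 6 − 13 = 2; all invariant factors of ∂_2 are 1 so no torsion. So H_1 = Z^2.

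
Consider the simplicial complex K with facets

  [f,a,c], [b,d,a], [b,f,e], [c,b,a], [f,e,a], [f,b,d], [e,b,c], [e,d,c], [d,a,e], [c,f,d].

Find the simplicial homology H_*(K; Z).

H_0 ≅ Z,  H_1 ≅ Z_2,  H_2 = 0.

We work with the vertex ordering a < b < c < d < e < f. The simplices of K, each written with vertices in increasing order, are:

  0-simplices (6): a, b, c, d, e, f
  1-simplices (15): ab, ac, ad, ae, af, bc, bd, be, bf, cd, ce, cf, de, df, ef
  2-simplices (10): abc, abd, acf, ade, aef, bce, bdf, bef, cde, cdf

giving chain groups C_0 ≅ Z^6, C_1 ≅ Z^15, C_2 ≅ Z^10.

∂_1: C_1 → C_0 sends each edge [p,q] (with p < q) to q − p. For instance
  ∂ac = c − a.
This gives a 6×15 integer matrix of rank 5; reducing to Smith normal form yields diagonal entries (1,1,1,1,1).

The boundary map ∂_2: C_2 → C_1 maps a triangle to the signed sum of its edges. For instance
  ∂bce = ce − be + bc,
  ∂ade = de − ae + ad.
As a 15×10 matrix over Z this has rank 10, with invariant factors (1,1,1,1,1,1,1,1,1,2).

Reading off H_k = ker ∂_k / im ∂_{k+1}:

  H_0: rank C_0 − rank ∂_1 = 6 − 5 = 1, and the invariant factors of ∂_1 are all 1, so H_0 = Z.
  H_1: rank ker ∂_1 − rank ∂_2 = (15 − 5) − 10 = 0, and ∂_2 has invariant factor 2 > 1, so H_1 = Z_2.
  H_2: rank ker ∂_2 − rank ∂_3 = (10 − 10) − 0 = 0, and there is no ∂_3, so H_2 = 0.

As a check, the Euler characteristic is 6 − 15 + 10 = 1, which agrees with 1 − 0 + 0 = 1.
(K is a triangulation of the real projective plane RP^2.)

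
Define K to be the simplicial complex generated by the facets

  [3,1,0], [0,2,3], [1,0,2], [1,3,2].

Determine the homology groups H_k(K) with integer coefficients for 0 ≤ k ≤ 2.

Fix the vertex order 0 < 1 < 2 < 3 and write every simplex with vertices in increasing order. Then dim K = 2 and the simplices of K are:

  0-simplices (4): [0], [1], [2], [3]
  1-simplices (6): [0,1], [0,2], [0,3], [1,2], [1,3], [2,3]
  2-simplices (4): [0,1,2], [0,1,3], [0,2,3], [1,2,3]

Hence C_0 ≅ Z^4, C_1 ≅ Z^6, C_2 ≅ Z^4.

Boundary ∂_1: C_1 → C_0 is given by ∂[p,q] = [q] − [p].
This gives a 4×6 integer matrix of rank 3; reducing to Smith normal form yields diagonal entries (1,1,1).

∂_2: C_2 → C_1 sends each 2-simplex [p,q,r] to [q,r] − [p,r] + [p,q]. For instance
  ∂[0,2,3] = [2,3] − [0,3] + [0,2],
  ∂[0,1,3] = [1,3] − [0,3] + [0,1].
The 6×4 boundary matrix has rank 3 and Smith normal form diag(1,1,1).

Reading off H_k = ker ∂_k / im ∂_{k+1}:

  H_0: rank C_0 − rank ∂_1 = 4 − 3 = 1, and the invariant factors of ∂_1 are all 1, so H_0 = Z.
  H_1: rank ker ∂_1 − rank ∂_2 = (6 − 3) − 3 = 0, and the invariant factors of ∂_2 are all 1, so H_1 = 0.
  H_2: rank ker ∂_2 − rank ∂_3 = (4 − 3) − 0 = 1, and there is no ∂_3, so H_2 = Z.

H_0 ≅ Z,  H_1 = 0,  H_2 ≅ Z.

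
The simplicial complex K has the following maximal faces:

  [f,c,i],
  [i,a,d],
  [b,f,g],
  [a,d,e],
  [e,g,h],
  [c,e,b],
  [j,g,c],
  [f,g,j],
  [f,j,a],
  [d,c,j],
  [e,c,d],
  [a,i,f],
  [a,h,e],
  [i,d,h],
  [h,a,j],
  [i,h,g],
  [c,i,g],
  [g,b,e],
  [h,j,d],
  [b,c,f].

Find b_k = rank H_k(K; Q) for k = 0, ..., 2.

Fix the vertex order a < b < c < d < e < f < g < h < i < j and write every simplex with vertices in increasing order. Then dim K = 2 and the simplices of K are:

  0-simplices (10): a, b, c, d, e, f, g, h, i, j
  1-simplices (30): ad, ae, af, ah, ai, aj, bc, be, bf, bg, cd, ce, cf, cg, ci, cj, de, dh, di, dj, eg, eh, fg, fi, fj, gh, gi, gj, hi, hj
  2-simplices (20): ade, adi, aeh, afi, afj, ahj, bce, bcf, beg, bfg, cde, cdj, cfi, cgi, cgj, dhi, dhj, egh, fgj, ghi

giving chain groups C_0 ≅ Z^10, C_1 ≅ Z^30, C_2 ≅ Z^20.

∂_1: C_1 → C_0 sends each edge [p,q] (with p < q) to q − p. For instance
  ∂be = e − b.
This gives a 10×30 integer matrix of rank 9; reducing to Smith normal form yields diagonal entries (1,1,1,1,1,1,1,1,1).

Boundary ∂_2: C_2 → C_1 sends each 2-simplex [p,q,r] to [q,r] − [p,r] + [p,q]. For instance
  ∂adi = di − ai + ad,
  ∂ghi = hi − gi + gh.
This gives a 30×20 integer matrix of rank 20; reducing to Smith normal form yields diagonal entries (1,1,1,1,1,1,1,1,1,1,1,1,1,1,1,1,1,1,1,2).

Now H_k = ker ∂_k / im ∂_{k+1}, so:

  H_0: rank C_0 − rank ∂_1 = 10 − 9 = 1, and the invariant factors of ∂_1 are all 1, so H_0 = Z.
  H_1: rank ker ∂_1 − rank ∂_2 = (30 − 9) − 20 = 1, and ∂_2 has invariant factor 2 > 1, so H_1 = Z ⊕ Z/2Z.
  H_2: rank ker ∂_2 − rank ∂_3 = (20 − 20) − 0 = 0, and there is no ∂_3, so H_2 = 0.

Hence the Betti numbers are b_0 = 1, b_1 = 1, b_2 = 0.

b_0 = 1, b_1 = 1, b_2 = 0.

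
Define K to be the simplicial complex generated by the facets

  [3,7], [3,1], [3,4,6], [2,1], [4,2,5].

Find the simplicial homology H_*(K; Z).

Order the vertices as 1 < 2 < 3 < 4 < 5 < 6 < 7. Listing each simplex with vertices in this order, K has dimension 2 with simplices:

  0-simplices (7): [1], [2], [3], [4], [5], [6], [7]
  1-simplices (9): [1,2], [1,3], [2,4], [2,5], [3,4], [3,6], [3,7], [4,5], [4,6]
  2-simplices (2): [2,4,5], [3,4,6]

so the chain groups are C_0 ≅ Z^7, C_1 ≅ Z^9, C_2 ≅ Z^2.

The boundary map ∂_1: C_1 → C_0 sends each edge [p,q] (with p < q) to q − p.
This gives a 7×9 integer matrix of rank 6; reducing to Smith normal form yields diagonal entries (1,1,1,1,1,1).

The boundary map ∂_2: C_2 → C_1 acts by ∂[p,q,r] = [q,r] − [p,r] + [p,q]. For instance
  ∂[3,4,6] = [4,6] − [3,6] + [3,4],
  ∂[2,4,5] = [4,5] − [2,5] + [2,4].
The resulting 9×2 matrix has rank 2, and its Smith normal form has invariant factors (1,1).

From H_k ≅ ker(∂_k) / im(∂_{k+1}) we obtain:

  H_0: rank C_0 − rank ∂_1 = 7 − 6 = 1, and the invariant factors of ∂_1 are all 1, so H_0 ≅ Z.
  H_1: rank ker ∂_1 − rank ∂_2 = (9 − 6) − 2 = 1, and the invariant factors of ∂_2 are all 1, so H_1 ≅ Z.
  H_2: rank ker ∂_2 − rank ∂_3 = (2 − 2) − 0 = 0, and there is no ∂_3, so H_2 ≅ 0.

H_0 = Z,  H_1 = Z,  H_2 = 0.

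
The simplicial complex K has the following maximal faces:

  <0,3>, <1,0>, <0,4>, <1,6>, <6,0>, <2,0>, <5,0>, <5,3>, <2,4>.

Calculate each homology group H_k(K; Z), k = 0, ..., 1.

Fix the vertex order 0 < 1 < 2 < 3 < 4 < 5 < 6 and write every simplex with vertices in increasing order. Then dim K = 1 and the simplices of K are:

  0-simplices (7): [0], [1], [2], [3], [4], [5], [6]
  1-simplices (9): [0,1], [0,2], [0,3], [0,4], [0,5], [0,6], [1,6], [2,4], [3,5]

giving chain groups C_0 ≅ Z^7, C_1 ≅ Z^9.

∂_1: C_1 → C_0 maps an edge to its endpoints' difference, ∂[p,q] = q − p. For instance
  ∂[1,6] = [6] − [1].
As a 7×9 matrix over Z this has rank 6, with invariant factors (1,1,1,1,1,1).

Reading off H_k = ker ∂_k / im ∂_{k+1}:

  H_0: rank C_0 − rank ∂_1 = 7 − 6 = 1, and the invariant factors of ∂_1 are all 1, so H_0 = Z.
  H_1: rank ker ∂_1 − rank ∂_2 = (9 − 6) − 0 = 3, and there is no ∂_2, so H_1 = Z^3.

(K is a triangulation of a wedge of 3 circles.)

H_0 ≅ Z,  H_1 ≅ Z^3.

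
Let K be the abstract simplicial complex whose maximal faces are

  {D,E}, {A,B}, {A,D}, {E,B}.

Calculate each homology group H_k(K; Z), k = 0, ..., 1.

H_0 ≅ Z,  H_1 ≅ Z.

Take the total order A < B < D < E on the vertex set. Then K (dimension 1) consists of the simplices:

  0-simplices (4): A, B, D, E
  1-simplices (4): AB, AD, BE, DE

Hence C_0 ≅ Z^4, C_1 ≅ Z^4.

The boundary map ∂_1: C_1 → C_0 is given by ∂[p,q] = [q] − [p]. For instance
  ∂AD = D − A.
The 4×4 boundary matrix has rank 3 and Smith normal form diag(1,1,1).

Computing H_k = (kernel of ∂_k) / (image of ∂_{k+1}):

  H_0: rank C_0 − rank ∂_1 = 4 − 3 = 1, and the invariant factors of ∂_1 are all 1, so H_0 = Z.
  H_1: rank ker ∂_1 − rank ∂_2 = (4 − 3) − 0 = 1, and there is no ∂_2, so H_1 = Z.

As a check, the Euler characteristic is 4 − 4 = 0, which agrees with 1 − 1 = 0.
(K is a triangulation of the circle S^1.)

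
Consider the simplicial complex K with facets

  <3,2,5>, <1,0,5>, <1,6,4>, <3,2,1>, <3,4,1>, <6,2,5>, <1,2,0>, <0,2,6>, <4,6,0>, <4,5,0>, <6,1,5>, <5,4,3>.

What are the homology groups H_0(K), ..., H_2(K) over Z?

Take the total order 0 < 1 < 2 < 3 < 4 < 5 < 6 on the vertex set. Then K (dimension 2) consists of the simplices:

  0-simplices (7): [0], [1], [2], [3], [4], [5], [6]
  1-simplices (18): [0,1], [0,2], [0,4], [0,5], [0,6], [1,2], [1,3], [1,4], [1,5], [1,6], [2,3], [2,5], [2,6], [3,4], [3,5], [4,5], [4,6], [5,6]
  2-simplices (12): [0,1,2], [0,1,5], [0,2,6], [0,4,5], [0,4,6], [1,2,3], [1,3,4], [1,4,6], [1,5,6], [2,3,5], [2,5,6], [3,4,5]

giving chain groups C_0 ≅ Z^7, C_1 ≅ Z^18, C_2 ≅ Z^12.

Boundary ∂_1: C_1 → C_0 maps an edge to its endpoints' difference, ∂[p,q] = q − p.
The resulting 7×18 matrix has rank 6, and its Smith normal form has invariant factors (1,1,1,1,1,1).

The boundary map ∂_2: C_2 → C_1 sends each 2-simplex [p,q,r] to [q,r] − [p,r] + [p,q]. For instance
  ∂[3,4,5] = [4,5] − [3,5] + [3,4],
  ∂[0,4,6] = [4,6] − [0,6] + [0,4].
The resulting 18×12 matrix has rank 12, and its Smith normal form has invariant factors (1,1,1,1,1,1,1,1,1,1,1,2).

Reading off H_k = ker ∂_k / im ∂_{k+1}:

  H_0: rank C_0 − rank ∂_1 = 7 − 6 = 1, and the invariant factors of ∂_1 are all 1, so H_0 ≅ Z.
  H_1: rank ker ∂_1 − rank ∂_2 = (18 − 6) − 12 = 0, and ∂_2 has invariant factor 2 > 1, so H_1 ≅ Z/2.
  H_2: rank ker ∂_2 − rank ∂_3 = (12 − 12) − 0 = 0, and there is no ∂_3, so H_2 ≅ 0.

H_0 = Z,  H_1 = Z/2,  H_2 = 0.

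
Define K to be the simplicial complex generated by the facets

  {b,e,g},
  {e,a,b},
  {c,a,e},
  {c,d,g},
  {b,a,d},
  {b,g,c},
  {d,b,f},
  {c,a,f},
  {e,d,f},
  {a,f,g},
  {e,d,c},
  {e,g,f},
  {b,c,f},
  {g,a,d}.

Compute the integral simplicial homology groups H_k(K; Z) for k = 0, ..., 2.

Take the total order a < b < c < d < e < f < g on the vertex set. Then K (dimension 2) consists of the simplices:

  0-simplices (7): a, b, c, d, e, f, g
  1-simplices (21): ab, ac, ad, ae, af, ag, bc, bd, be, bf, bg, cd, ce, cf, cg, de, df, dg, ef, eg, fg
  2-simplices (14): abd, abe, ace, acf, adg, afg, bcf, bcg, bdf, beg, cde, cdg, def, efg

Hence C_0 ≅ Z^7, C_1 ≅ Z^21, C_2 ≅ Z^14.

The boundary map ∂_1: C_1 → C_0 sends each edge [p,q] (with p < q) to q − p.
The resulting 7×21 matrix has rank 6, and its Smith normal form has invariant factors (1,1,1,1,1,1).

∂_2: C_2 → C_1 maps a triangle to the signed sum of its edges. For instance
  ∂bcg = cg − bg + bc,
  ∂cdg = dg − cg + cd.
As a 21×14 matrix over Z this has rank 13, with invariant factors (1,1,1,1,1,1,1,1,1,1,1,1,1).

Computing H_k = (kernel of ∂_k) / (image of ∂_{k+1}):

  H_0: rank C_0 − rank ∂_1 = 7 − 6 = 1, and the invariant factors of ∂_1 are all 1, so H_0 = Z.
  H_1: rank ker ∂_1 − rank ∂_2 = (21 − 6) − 13 = 2, and the invariant factors of ∂_2 are all 1, so H_1 = Z^2.
  H_2: rank ker ∂_2 − rank ∂_3 = (14 − 13) − 0 = 1, and there is no ∂_3, so H_2 = Z.

H_0 ≅ Z,  H_1 ≅ Z^2,  H_2 ≅ Z.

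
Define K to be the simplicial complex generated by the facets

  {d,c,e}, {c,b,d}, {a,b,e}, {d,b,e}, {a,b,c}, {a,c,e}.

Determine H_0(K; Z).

K has 5 vertices, 9 edges, 6 triangles.
rank ∂_0 = 0, rank ∂_1 = 4 ⇒ b_0 = 5 − 0 − 4 = 1; all invariant factors of ∂_1 are 1 so no torsion. So H_0 ≅ Z.

H_0 ≅ Z.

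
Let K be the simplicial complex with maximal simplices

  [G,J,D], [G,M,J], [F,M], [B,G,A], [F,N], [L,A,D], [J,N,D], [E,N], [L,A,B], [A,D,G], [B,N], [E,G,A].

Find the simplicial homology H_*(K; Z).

H_0 ≅ Z,  H_1 ≅ Z^3,  H_2 = 0.

K has 10 vertices, 20 edges, 8 triangles.
rank ∂_0 = 0, rank ∂_1 = 9 ⇒ b_0 = 10 − 0 − 9 = 1; all invariant factors of ∂_1 are 1 so no torsion. So H_0 ≅ Z.
rank ∂_1 = 9, rank ∂_2 = 8 ⇒ b_1 = 20 − 9 − 8 = 3; all invariant factors of ∂_2 are 1 so no torsion. So H_1 ≅ Z^3.
rank ∂_2 = 8, rank ∂_3 = 0 ⇒ b_2 = 8 − 8 − 0 = 0. So H_2 ≅ 0.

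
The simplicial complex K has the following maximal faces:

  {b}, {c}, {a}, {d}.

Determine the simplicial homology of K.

Take the total order a < b < c < d on the vertex set. Then K (dimension 0) consists of the simplices:

  0-simplices (4): a, b, c, d

Hence C_0 ≅ Z^4.

Computing H_k = (kernel of ∂_k) / (image of ∂_{k+1}):

  H_0: rank C_0 − rank ∂_1 = 4 − 0 = 4, and there is no ∂_1, so H_0 ≅ Z^4.

H_0 = Z^4.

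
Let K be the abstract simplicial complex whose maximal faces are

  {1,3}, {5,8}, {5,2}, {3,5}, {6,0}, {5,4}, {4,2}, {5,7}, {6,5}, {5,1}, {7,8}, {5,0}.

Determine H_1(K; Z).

Fix the vertex order 0 < 1 < 2 < 3 < 4 < 5 < 6 < 7 < 8 and write every simplex with vertices in increasing order. Then dim K = 1 and the simplices of K are:

  0-simplices (9): [0], [1], [2], [3], [4], [5], [6], [7], [8]
  1-simplices (12): [0,5], [0,6], [1,3], [1,5], [2,4], [2,5], [3,5], [4,5], [5,6], [5,7], [5,8], [7,8]

giving chain groups C_0 ≅ Z^9, C_1 ≅ Z^12.

Boundary ∂_1: C_1 → C_0 is given by ∂[p,q] = [q] − [p]. For instance
  ∂[2,5] = [5] − [2].
The resulting 9×12 matrix has rank 8, and its Smith normal form has invariant factors (1,1,1,1,1,1,1,1).

Reading off H_k = ker ∂_k / im ∂_{k+1}:

  H_1: rank ker ∂_1 − rank ∂_2 = (12 − 8) − 0 = 4, and there is no ∂_2, so H_1 ≅ Z^4.

(K is a triangulation of a wedge of 4 circles.)

H_1 = Z^4.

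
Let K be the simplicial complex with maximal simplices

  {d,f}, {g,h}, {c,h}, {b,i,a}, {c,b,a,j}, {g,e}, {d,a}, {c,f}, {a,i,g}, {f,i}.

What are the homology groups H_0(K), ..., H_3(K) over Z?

H_0 ≅ Z,  H_1 ≅ Z^3,  H_2 = 0,  H_3 = 0.

Fix the vertex order a < b < c < d < e < f < g < h < i < j and write every simplex with vertices in increasing order. Then dim K = 3 and the simplices of K are:

  0-simplices (10): a, b, c, d, e, f, g, h, i, j
  1-simplices (17): ab, ac, ad, ag, ai, aj, bc, bi, bj, cf, ch, cj, df, eg, fi, gh, gi
  2-simplices (6): abc, abi, abj, acj, agi, bcj
  3-simplices (1): abcj

so the chain groups are C_0 ≅ Z^10, C_1 ≅ Z^17, C_2 ≅ Z^6, C_3 ≅ Z^1.

Boundary ∂_1: C_1 → C_0 is given by ∂[p,q] = [q] − [p].
The resulting 10×17 matrix has rank 9, and its Smith normal form has invariant factors (1,1,1,1,1,1,1,1,1).

Boundary ∂_2: C_2 → C_1 sends each 2-simplex [p,q,r] to [q,r] − [p,r] + [p,q]. For instance
  ∂abc = bc − ac + ab,
  ∂abj = bj − aj + ab.
As a 17×6 matrix over Z this has rank 5, with invariant factors (1,1,1,1,1).

Boundary ∂_3: C_3 → C_2 sends each 3-simplex σ to the alternating sum Σ_i (−1)^i (σ with its i-th vertex removed). For instance
  ∂abcj = bcj − acj + abj − abc.
The 6×1 boundary matrix has rank 1 and Smith normal form diag(1).

From H_k ≅ ker(∂_k) / im(∂_{k+1}) we obtain:

  H_0: rank C_0 − rank ∂_1 = 10 − 9 = 1, and the invariant factors of ∂_1 are all 1, so H_0 = Z.
  H_1: rank ker ∂_1 − rank ∂_2 = (17 − 9) − 5 = 3, and the invariant factors of ∂_2 are all 1, so H_1 = Z^3.
  H_2: rank ker ∂_2 − rank ∂_3 = (6 − 5) − 1 = 0, and the invariant factors of ∂_3 are all 1, so H_2 = 0.
  H_3: rank ker ∂_3 − rank ∂_4 = (1 − 1) − 0 = 0, and there is no ∂_4, so H_3 = 0.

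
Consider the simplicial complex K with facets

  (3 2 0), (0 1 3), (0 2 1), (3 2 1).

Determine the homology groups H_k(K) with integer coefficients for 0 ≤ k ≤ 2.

Fix the vertex order 0 < 1 < 2 < 3 and write every simplex with vertices in increasing order. Then dim K = 2 and the simplices of K are:

  0-simplices (4): [0], [1], [2], [3]
  1-simplices (6): [0,1], [0,2], [0,3], [1,2], [1,3], [2,3]
  2-simplices (4): [0,1,2], [0,1,3], [0,2,3], [1,2,3]

Hence C_0 ≅ Z^4, C_1 ≅ Z^6, C_2 ≅ Z^4.

Boundary ∂_1: C_1 → C_0 maps an edge to its endpoints' difference, ∂[p,q] = q − p.
The 4×6 boundary matrix has rank 3 and Smith normal form diag(1,1,1).

Boundary ∂_2: C_2 → C_1 maps a triangle to the signed sum of its edges. For instance
  ∂[0,1,3] = [1,3] − [0,3] + [0,1],
  ∂[0,2,3] = [2,3] − [0,3] + [0,2].
As a 6×4 matrix over Z this has rank 3, with invariant factors (1,1,1).

From H_k ≅ ker(∂_k) / im(∂_{k+1}) we obtain:

  H_0: rank C_0 − rank ∂_1 = 4 − 3 = 1, and the invariant factors of ∂_1 are all 1, so H_0 = Z.
  H_1: rank ker ∂_1 − rank ∂_2 = (6 − 3) − 3 = 0, and the invariant factors of ∂_2 are all 1, so H_1 = 0.
  H_2: rank ker ∂_2 − rank ∂_3 = (4 − 3) − 0 = 1, and there is no ∂_3, so H_2 = Z.

H_0 = Z,  H_1 = 0,  H_2 = Z.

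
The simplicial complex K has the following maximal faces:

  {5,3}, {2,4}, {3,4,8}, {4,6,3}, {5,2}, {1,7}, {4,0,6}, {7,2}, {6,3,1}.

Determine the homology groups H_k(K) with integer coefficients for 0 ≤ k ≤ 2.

Fix the vertex order 0 < 1 < 2 < 3 < 4 < 5 < 6 < 7 < 8 and write every simplex with vertices in increasing order. Then dim K = 2 and the simplices of K are:

  0-simplices (9): [0], [1], [2], [3], [4], [5], [6], [7], [8]
  1-simplices (14): [0,4], [0,6], [1,3], [1,6], [1,7], [2,4], [2,5], [2,7], [3,4], [3,5], [3,6], [3,8], [4,6], [4,8]
  2-simplices (4): [0,4,6], [1,3,6], [3,4,6], [3,4,8]

Hence C_0 ≅ Z^9, C_1 ≅ Z^14, C_2 ≅ Z^4.

Boundary ∂_1: C_1 → C_0 sends each edge [p,q] (with p < q) to q − p.
As a 9×14 matrix over Z this has rank 8, with invariant factors (1,1,1,1,1,1,1,1).

Boundary ∂_2: C_2 → C_1 sends each 2-simplex [p,q,r] to [q,r] − [p,r] + [p,q]. For instance
  ∂[3,4,8] = [4,8] − [3,8] + [3,4],
  ∂[1,3,6] = [3,6] − [1,6] + [1,3].
As a 14×4 matrix over Z this has rank 4, with invariant factors (1,1,1,1).

Now H_k = ker ∂_k / im ∂_{k+1}, so:

  H_0: rank C_0 − rank ∂_1 = 9 − 8 = 1, and the invariant factors of ∂_1 are all 1, so H_0 ≅ Z.
  H_1: rank ker ∂_1 − rank ∂_2 = (14 − 8) − 4 = 2, and the invariant factors of ∂_2 are all 1, so H_1 ≅ Z^2.
  H_2: rank ker ∂_2 − rank ∂_3 = (4 − 4) − 0 = 0, and there is no ∂_3, so H_2 ≅ 0.

H_0 = Z,  H_1 = Z^2,  H_2 = 0.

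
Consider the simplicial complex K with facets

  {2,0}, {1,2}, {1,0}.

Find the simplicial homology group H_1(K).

We work with the vertex ordering 0 < 1 < 2. The simplices of K, each written with vertices in increasing order, are:

  0-simplices (3): [0], [1], [2]
  1-simplices (3): [0,1], [0,2], [1,2]

Hence C_0 ≅ Z^3, C_1 ≅ Z^3.

Boundary ∂_1: C_1 → C_0 is given by ∂[p,q] = [q] − [p].
This gives a 3×3 integer matrix of rank 2; reducing to Smith normal form yields diagonal entries (1,1).

Computing H_k = (kernel of ∂_k) / (image of ∂_{k+1}):

  H_1: rank ker ∂_1 − rank ∂_2 = (3 − 2) − 0 = 1, and there is no ∂_2, so H_1 = Z.

H_1 ≅ Z.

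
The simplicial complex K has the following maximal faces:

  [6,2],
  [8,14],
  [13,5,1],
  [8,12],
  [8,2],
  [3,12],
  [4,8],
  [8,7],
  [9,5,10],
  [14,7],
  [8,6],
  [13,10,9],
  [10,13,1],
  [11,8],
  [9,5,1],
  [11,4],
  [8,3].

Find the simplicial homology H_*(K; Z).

H_0 ≅ Z^2,  H_1 ≅ Z^5,  H_2 = 0.

Order the vertices as 1 < 2 < 3 < 4 < 5 < 6 < 7 < 8 < 9 < 10 < 11 < 12 < 13 < 14. Listing each simplex with vertices in this order, K has dimension 2 with simplices:

  0-simplices (14): [1], [2], [3], [4], [5], [6], [7], [8], [9], [10], [11], [12], [13], [14]
  1-simplices (22): (22 of them)
  2-simplices (5): [1,5,9], [1,5,13], [1,10,13], [5,9,10], [9,10,13]

so the chain groups are C_0 ≅ Z^14, C_1 ≅ Z^22, C_2 ≅ Z^5.

The boundary map ∂_1: C_1 → C_0 maps an edge to its endpoints' difference, ∂[p,q] = q − p. For instance
  ∂[9,10] = [10] − [9].
This gives a 14×22 integer matrix of rank 12; reducing to Smith normal form yields diagonal entries (1,1,1,1,1,1,1,1,1,1,1,1).

Boundary ∂_2: C_2 → C_1 sends each 2-simplex [p,q,r] to [q,r] − [p,r] + [p,q]. For instance
  ∂[1,5,13] = [5,13] − [1,13] + [1,5],
  ∂[9,10,13] = [10,13] − [9,13] + [9,10].
The resulting 22×5 matrix has rank 5, and its Smith normal form has invariant factors (1,1,1,1,1).

Reading off H_k = ker ∂_k / im ∂_{k+1}:

  H_0: rank C_0 − rank ∂_1 = 14 − 12 = 2, and the invariant factors of ∂_1 are all 1, so H_0 = Z^2.
  H_1: rank ker ∂_1 − rank ∂_2 = (22 − 12) − 5 = 5, and the invariant factors of ∂_2 are all 1, so H_1 = Z^5.
  H_2: rank ker ∂_2 − rank ∂_3 = (5 − 5) − 0 = 0, and there is no ∂_3, so H_2 = 0.

As a check, the Euler characteristic is 14 − 22 + 5 = -3, which agrees with 2 − 5 + 0 = -3.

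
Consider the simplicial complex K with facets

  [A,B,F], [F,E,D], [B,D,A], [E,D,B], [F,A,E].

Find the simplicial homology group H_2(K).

K has 5 vertices, 10 edges, 5 triangles.
rank ∂_2 = 5, rank ∂_3 = 0 ⇒ b_2 = 5 − 5 − 0 = 0. So H_2 = 0.

H_2 = 0.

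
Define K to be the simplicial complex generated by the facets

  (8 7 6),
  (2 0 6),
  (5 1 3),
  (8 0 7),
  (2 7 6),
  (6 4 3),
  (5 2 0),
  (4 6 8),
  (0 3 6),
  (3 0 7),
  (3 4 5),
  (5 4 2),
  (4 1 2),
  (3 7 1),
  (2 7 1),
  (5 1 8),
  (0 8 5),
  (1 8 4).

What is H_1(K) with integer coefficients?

Take the total order 0 < 1 < 2 < 3 < 4 < 5 < 6 < 7 < 8 on the vertex set. Then K (dimension 2) consists of the simplices:

  0-simplices (9): [0], [1], [2], [3], [4], [5], [6], [7], [8]
  1-simplices (27): (27 of them)
  2-simplices (18): [0,2,5], [0,2,6], [0,3,6], [0,3,7], [0,5,8], [0,7,8], [1,2,4], [1,2,7], [1,3,5], [1,3,7], [1,4,8], [1,5,8], [2,4,5], [2,6,7], [3,4,5], [3,4,6], [4,6,8], [6,7,8]

so the chain groups are C_0 ≅ Z^9, C_1 ≅ Z^27, C_2 ≅ Z^18.

∂_1: C_1 → C_0 maps an edge to its endpoints' difference, ∂[p,q] = q − p.
This gives a 9×27 integer matrix of rank 8; reducing to Smith normal form yields diagonal entries (1,1,1,1,1,1,1,1).

∂_2: C_2 → C_1 maps a triangle to the signed sum of its edges. For instance
  ∂[0,3,7] = [3,7] − [0,7] + [0,3],
  ∂[1,3,7] = [3,7] − [1,7] + [1,3].
The resulting 27×18 matrix has rank 18, and its Smith normal form has invariant factors (1,1,1,1,1,1,1,1,1,1,1,1,1,1,1,1,1,2).

From H_k ≅ ker(∂_k) / im(∂_{k+1}) we obtain:

  H_1: rank ker ∂_1 − rank ∂_2 = (27 − 8) − 18 = 1, and ∂_2 has invariant factor 2 > 1, so H_1 = Z ⊕ Z/2Z.

H_1 = Z ⊕ Z/2Z.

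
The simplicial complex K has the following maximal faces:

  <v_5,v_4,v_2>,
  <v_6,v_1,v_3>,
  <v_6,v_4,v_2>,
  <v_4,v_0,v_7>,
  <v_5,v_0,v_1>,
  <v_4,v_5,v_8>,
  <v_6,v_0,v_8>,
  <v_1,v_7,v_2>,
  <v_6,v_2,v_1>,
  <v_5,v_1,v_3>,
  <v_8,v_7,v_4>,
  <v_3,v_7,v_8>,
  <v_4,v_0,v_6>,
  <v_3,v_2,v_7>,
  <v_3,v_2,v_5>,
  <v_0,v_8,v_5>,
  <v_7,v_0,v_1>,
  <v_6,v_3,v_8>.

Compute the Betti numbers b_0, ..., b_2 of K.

We work with the vertex ordering v_0 < v_1 < v_2 < v_3 < v_4 < v_5 < v_6 < v_7 < v_8. The simplices of K, each written with vertices in increasing order, are:

  0-simplices (9): [v_0], [v_1], [v_2], [v_3], [v_4], [v_5], [v_6], [v_7], [v_8]
  1-simplices (27): (27 of them)
  2-simplices (18): (18 of them)

giving chain groups C_0 ≅ Z^9, C_1 ≅ Z^27, C_2 ≅ Z^18.

The boundary map ∂_1: C_1 → C_0 sends each edge [p,q] (with p < q) to q − p. For instance
  ∂[v_3,v_6] = [v_6] − [v_3].
The 9×27 boundary matrix has rank 8 and Smith normal form diag(1,1,1,1,1,1,1,1).

The boundary map ∂_2: C_2 → C_1 acts by ∂[p,q,r] = [q,r] − [p,r] + [p,q]. For instance
  ∂[v_2,v_4,v_5] = [v_4,v_5] − [v_2,v_5] + [v_2,v_4],
  ∂[v_1,v_3,v_5] = [v_3,v_5] − [v_1,v_5] + [v_1,v_3].
The 27×18 boundary matrix has rank 18 and Smith normal form diag(1,1,1,1,1,1,1,1,1,1,1,1,1,1,1,1,1,2).

Computing H_k = (kernel of ∂_k) / (image of ∂_{k+1}):

  H_0: rank C_0 − rank ∂_1 = 9 − 8 = 1, and the invariant factors of ∂_1 are all 1, so H_0 = Z.
  H_1: rank ker ∂_1 − rank ∂_2 = (27 − 8) − 18 = 1, and ∂_2 has invariant factor 2 > 1, so H_1 = Z ⊕ Z_2.
  H_2: rank ker ∂_2 − rank ∂_3 = (18 − 18) − 0 = 0, and there is no ∂_3, so H_2 = 0.

Hence the Betti numbers are b_0 = 1, b_1 = 1, b_2 = 0.

b_0 = 1, b_1 = 1, b_2 = 0.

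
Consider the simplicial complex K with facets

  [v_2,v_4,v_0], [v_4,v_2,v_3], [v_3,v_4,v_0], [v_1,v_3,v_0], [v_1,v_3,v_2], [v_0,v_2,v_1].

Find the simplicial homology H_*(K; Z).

H_0 ≅ Z,  H_1 = 0,  H_2 ≅ Z.

Fix the vertex order v_0 < v_1 < v_2 < v_3 < v_4 and write every simplex with vertices in increasing order. Then dim K = 2 and the simplices of K are:

  0-simplices (5): [v_0], [v_1], [v_2], [v_3], [v_4]
  1-simplices (9): [v_0,v_1], [v_0,v_2], [v_0,v_3], [v_0,v_4], [v_1,v_2], [v_1,v_3], [v_2,v_3], [v_2,v_4], [v_3,v_4]
  2-simplices (6): [v_0,v_1,v_2], [v_0,v_1,v_3], [v_0,v_2,v_4], [v_0,v_3,v_4], [v_1,v_2,v_3], [v_2,v_3,v_4]

giving chain groups C_0 ≅ Z^5, C_1 ≅ Z^9, C_2 ≅ Z^6.

The boundary map ∂_1: C_1 → C_0 sends each edge [p,q] (with p < q) to q − p. For instance
  ∂[v_0,v_3] = [v_3] − [v_0].
This gives a 5×9 integer matrix of rank 4; reducing to Smith normal form yields diagonal entries (1,1,1,1).

Boundary ∂_2: C_2 → C_1 maps a triangle to the signed sum of its edges. For instance
  ∂[v_0,v_1,v_2] = [v_1,v_2] − [v_0,v_2] + [v_0,v_1],
  ∂[v_0,v_1,v_3] = [v_1,v_3] − [v_0,v_3] + [v_0,v_1].
This gives a 9×6 integer matrix of rank 5; reducing to Smith normal form yields diagonal entries (1,1,1,1,1).

Now H_k = ker ∂_k / im ∂_{k+1}, so:

  H_0: rank C_0 − rank ∂_1 = 5 − 4 = 1, and the invariant factors of ∂_1 are all 1, so H_0 ≅ Z.
  H_1: rank ker ∂_1 − rank ∂_2 = (9 − 4) − 5 = 0, and the invariant factors of ∂_2 are all 1, so H_1 ≅ 0.
  H_2: rank ker ∂_2 − rank ∂_3 = (6 − 5) − 0 = 1, and there is no ∂_3, so H_2 ≅ Z.

As a check, the Euler characteristic is 5 − 9 + 6 = 2, which agrees with 1 − 0 + 1 = 2.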